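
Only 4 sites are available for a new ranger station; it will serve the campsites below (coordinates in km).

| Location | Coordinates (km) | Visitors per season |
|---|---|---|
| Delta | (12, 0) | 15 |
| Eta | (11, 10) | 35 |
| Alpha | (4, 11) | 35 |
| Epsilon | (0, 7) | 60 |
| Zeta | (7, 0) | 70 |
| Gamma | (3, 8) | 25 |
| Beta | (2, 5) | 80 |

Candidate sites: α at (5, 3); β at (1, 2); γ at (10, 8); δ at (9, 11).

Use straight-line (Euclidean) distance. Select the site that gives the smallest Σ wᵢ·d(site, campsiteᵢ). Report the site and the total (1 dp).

α, total 1778.7 km

Total weighted distance at each candidate:
  α (5, 3): total = 1778.7
  β (1, 2): total = 2107.7
  γ (10, 8): total = 2496.3
  δ (9, 11): total = 2703.1
Minimum is at α with total 1778.7 km.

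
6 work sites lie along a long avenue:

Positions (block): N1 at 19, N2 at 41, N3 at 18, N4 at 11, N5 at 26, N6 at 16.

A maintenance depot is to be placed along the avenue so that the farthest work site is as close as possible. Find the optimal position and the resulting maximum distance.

The 1-center on a line is the midpoint of the two extreme points: leftmost at 11, rightmost at 41.
Optimal location = (11 + 41)/2 = 26; maximum distance = (41 − 11)/2 = 15.

location 26, max distance 15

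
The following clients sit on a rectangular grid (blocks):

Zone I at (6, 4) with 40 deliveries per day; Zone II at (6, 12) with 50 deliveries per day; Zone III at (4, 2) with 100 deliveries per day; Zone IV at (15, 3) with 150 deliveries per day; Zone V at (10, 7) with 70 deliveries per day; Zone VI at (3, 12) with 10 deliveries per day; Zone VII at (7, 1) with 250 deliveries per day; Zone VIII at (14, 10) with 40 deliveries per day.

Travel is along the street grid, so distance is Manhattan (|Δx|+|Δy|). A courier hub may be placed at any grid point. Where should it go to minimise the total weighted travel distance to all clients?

(7, 3)

Manhattan distance separates: Σwᵢ(|x−xᵢ|+|y−yᵢ|) = Σwᵢ|x−xᵢ| + Σwᵢ|y−yᵢ|, so x and y are optimised independently as 1-D weighted medians.
Total weight W = 710; half = 355.
x-coordinate, sorted with cumulative weight:
  x=3 (Zone VI, w=10) cum 10
  x=4 (Zone III, w=100) cum 110
  x=6 (Zone I, w=40) cum 150
  x=6 (Zone II, w=50) cum 200
  x=7 (Zone VII, w=250) cum 450  ← median
  x=10 (Zone V, w=70) cum 520
  x=14 (Zone VIII, w=40) cum 560
  x=15 (Zone IV, w=150) cum 710
⇒ x* = 7
y-coordinate, sorted with cumulative weight:
  y=1 (Zone VII, w=250) cum 250
  y=2 (Zone III, w=100) cum 350
  y=3 (Zone IV, w=150) cum 500  ← median
  y=4 (Zone I, w=40) cum 540
  y=7 (Zone V, w=70) cum 610
  y=10 (Zone VIII, w=40) cum 650
  y=12 (Zone II, w=50) cum 700
  y=12 (Zone VI, w=10) cum 710
⇒ y* = 3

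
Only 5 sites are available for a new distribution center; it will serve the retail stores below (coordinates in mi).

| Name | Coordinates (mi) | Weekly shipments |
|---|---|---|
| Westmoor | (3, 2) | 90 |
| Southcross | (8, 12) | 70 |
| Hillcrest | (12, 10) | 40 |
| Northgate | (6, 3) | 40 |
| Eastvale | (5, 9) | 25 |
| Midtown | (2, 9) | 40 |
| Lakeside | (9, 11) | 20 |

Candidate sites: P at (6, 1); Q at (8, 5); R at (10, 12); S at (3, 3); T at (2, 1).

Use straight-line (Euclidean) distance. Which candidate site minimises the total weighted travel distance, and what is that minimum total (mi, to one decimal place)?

Total weighted distance at each candidate:
  P (6, 1): total = 2348.0
  Q (8, 5): total = 1919.1
  R (10, 12): total = 2261.5
  S (3, 3): total = 1988.2
  T (2, 1): total = 2499.1
Minimum is at Q with total 1919.1 mi.

Q, total 1919.1 mi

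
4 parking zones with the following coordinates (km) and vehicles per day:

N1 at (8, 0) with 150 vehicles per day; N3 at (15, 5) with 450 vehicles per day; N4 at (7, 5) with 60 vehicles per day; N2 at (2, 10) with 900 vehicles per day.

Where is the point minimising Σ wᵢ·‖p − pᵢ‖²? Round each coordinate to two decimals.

The minimiser of Σwᵢ‖p−pᵢ‖² is the weighted centroid p* = (Σwᵢpᵢ)/(Σwᵢ).
Σwᵢ = 1560.
Σwᵢxᵢ = 150·8 + 450·15 + 60·7 + 900·2 = 10170.
Σwᵢyᵢ = 150·0 + 450·5 + 60·5 + 900·10 = 11550.
x* = 10170/1560 = 6.52, y* = 11550/1560 = 7.40.

(6.52, 7.40)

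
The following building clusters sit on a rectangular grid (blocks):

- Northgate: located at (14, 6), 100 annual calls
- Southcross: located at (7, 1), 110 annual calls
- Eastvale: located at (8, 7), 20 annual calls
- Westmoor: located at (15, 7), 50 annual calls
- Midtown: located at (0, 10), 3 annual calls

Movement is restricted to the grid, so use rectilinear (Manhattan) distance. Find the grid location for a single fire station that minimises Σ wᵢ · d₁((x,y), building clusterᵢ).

Manhattan distance separates: Σwᵢ(|x−xᵢ|+|y−yᵢ|) = Σwᵢ|x−xᵢ| + Σwᵢ|y−yᵢ|, so x and y are optimised independently as 1-D weighted medians.
Total weight W = 283; half = 141.5.
x-coordinate, sorted with cumulative weight:
  x=0 (Midtown, w=3) cum 3
  x=7 (Southcross, w=110) cum 113
  x=8 (Eastvale, w=20) cum 133
  x=14 (Northgate, w=100) cum 233  ← median
  x=15 (Westmoor, w=50) cum 283
⇒ x* = 14
y-coordinate, sorted with cumulative weight:
  y=1 (Southcross, w=110) cum 110
  y=6 (Northgate, w=100) cum 210  ← median
  y=7 (Eastvale, w=20) cum 230
  y=7 (Westmoor, w=50) cum 280
  y=10 (Midtown, w=3) cum 283
⇒ y* = 6

(14, 6)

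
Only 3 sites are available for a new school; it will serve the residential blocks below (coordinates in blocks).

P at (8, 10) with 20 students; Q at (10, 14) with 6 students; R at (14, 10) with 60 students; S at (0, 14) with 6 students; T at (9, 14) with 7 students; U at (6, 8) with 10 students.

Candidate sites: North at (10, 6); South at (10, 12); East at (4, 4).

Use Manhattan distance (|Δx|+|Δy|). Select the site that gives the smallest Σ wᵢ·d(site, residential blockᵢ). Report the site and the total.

South, total 625 blocks

Total weighted distance at each candidate:
  North (10, 6): total = 879
  South (10, 12): total = 625
  East (4, 4): total = 1505
Minimum is at South with total 625 blocks.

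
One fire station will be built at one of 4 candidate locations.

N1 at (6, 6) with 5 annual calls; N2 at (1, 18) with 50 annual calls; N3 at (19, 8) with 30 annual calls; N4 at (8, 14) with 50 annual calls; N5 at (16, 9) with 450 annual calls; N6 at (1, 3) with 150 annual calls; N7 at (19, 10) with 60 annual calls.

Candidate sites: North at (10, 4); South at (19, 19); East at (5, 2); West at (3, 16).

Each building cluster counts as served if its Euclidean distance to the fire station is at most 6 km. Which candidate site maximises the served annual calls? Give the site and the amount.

Coverage radius r = 6 km; a point is covered iff (Δx)²+(Δy)² ≤ 6² = 36.
  North (10, 4): covers {N1} → 5
  South (19, 19): covers {none} → 0
  East (5, 2): covers {N1, N6} → 155
  West (3, 16): covers {N2, N4} → 100
Maximum coverage at East: 155 annual calls.

East, covering 155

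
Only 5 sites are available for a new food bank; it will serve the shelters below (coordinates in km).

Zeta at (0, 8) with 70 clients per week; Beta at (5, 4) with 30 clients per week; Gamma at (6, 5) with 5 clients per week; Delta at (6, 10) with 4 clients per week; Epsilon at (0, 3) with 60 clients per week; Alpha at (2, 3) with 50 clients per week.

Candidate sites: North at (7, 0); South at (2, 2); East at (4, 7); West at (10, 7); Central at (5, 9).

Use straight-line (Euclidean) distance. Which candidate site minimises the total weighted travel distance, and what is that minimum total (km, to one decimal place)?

Total weighted distance at each candidate:
  North (7, 0): total = 1692.5
  South (2, 2): total = 795.8
  East (4, 7): total = 975.1
  West (10, 7): total = 2014.2
  Central (5, 9): total = 1337.2
Minimum is at South with total 795.8 km.

South, total 795.8 km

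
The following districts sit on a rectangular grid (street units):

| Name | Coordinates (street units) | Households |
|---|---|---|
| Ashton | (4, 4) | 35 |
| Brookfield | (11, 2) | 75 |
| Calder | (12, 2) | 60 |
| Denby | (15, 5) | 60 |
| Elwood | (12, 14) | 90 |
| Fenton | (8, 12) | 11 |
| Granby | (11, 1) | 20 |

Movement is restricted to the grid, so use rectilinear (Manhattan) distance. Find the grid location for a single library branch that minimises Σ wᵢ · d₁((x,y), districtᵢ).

Manhattan distance separates: Σwᵢ(|x−xᵢ|+|y−yᵢ|) = Σwᵢ|x−xᵢ| + Σwᵢ|y−yᵢ|, so x and y are optimised independently as 1-D weighted medians.
Total weight W = 351; half = 175.5.
x-coordinate, sorted with cumulative weight:
  x=4 (Ashton, w=35) cum 35
  x=8 (Fenton, w=11) cum 46
  x=11 (Brookfield, w=75) cum 121
  x=11 (Granby, w=20) cum 141
  x=12 (Calder, w=60) cum 201  ← median
  x=12 (Elwood, w=90) cum 291
  x=15 (Denby, w=60) cum 351
⇒ x* = 12
y-coordinate, sorted with cumulative weight:
  y=1 (Granby, w=20) cum 20
  y=2 (Brookfield, w=75) cum 95
  y=2 (Calder, w=60) cum 155
  y=4 (Ashton, w=35) cum 190  ← median
  y=5 (Denby, w=60) cum 250
  y=12 (Fenton, w=11) cum 261
  y=14 (Elwood, w=90) cum 351
⇒ y* = 4

(12, 4)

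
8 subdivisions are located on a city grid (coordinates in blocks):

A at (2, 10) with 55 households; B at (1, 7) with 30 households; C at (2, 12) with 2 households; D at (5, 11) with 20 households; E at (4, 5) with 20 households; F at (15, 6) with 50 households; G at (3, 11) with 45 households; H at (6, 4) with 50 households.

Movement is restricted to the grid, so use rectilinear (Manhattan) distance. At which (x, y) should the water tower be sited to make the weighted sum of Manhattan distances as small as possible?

Manhattan distance separates: Σwᵢ(|x−xᵢ|+|y−yᵢ|) = Σwᵢ|x−xᵢ| + Σwᵢ|y−yᵢ|, so x and y are optimised independently as 1-D weighted medians.
Total weight W = 272; half = 136.
x-coordinate, sorted with cumulative weight:
  x=1 (B, w=30) cum 30
  x=2 (A, w=55) cum 85
  x=2 (C, w=2) cum 87
  x=3 (G, w=45) cum 132
  x=4 (E, w=20) cum 152  ← median
  x=5 (D, w=20) cum 172
  x=6 (H, w=50) cum 222
  x=15 (F, w=50) cum 272
⇒ x* = 4
y-coordinate, sorted with cumulative weight:
  y=4 (H, w=50) cum 50
  y=5 (E, w=20) cum 70
  y=6 (F, w=50) cum 120
  y=7 (B, w=30) cum 150  ← median
  y=10 (A, w=55) cum 205
  y=11 (D, w=20) cum 225
  y=11 (G, w=45) cum 270
  y=12 (C, w=2) cum 272
⇒ y* = 7

(4, 7)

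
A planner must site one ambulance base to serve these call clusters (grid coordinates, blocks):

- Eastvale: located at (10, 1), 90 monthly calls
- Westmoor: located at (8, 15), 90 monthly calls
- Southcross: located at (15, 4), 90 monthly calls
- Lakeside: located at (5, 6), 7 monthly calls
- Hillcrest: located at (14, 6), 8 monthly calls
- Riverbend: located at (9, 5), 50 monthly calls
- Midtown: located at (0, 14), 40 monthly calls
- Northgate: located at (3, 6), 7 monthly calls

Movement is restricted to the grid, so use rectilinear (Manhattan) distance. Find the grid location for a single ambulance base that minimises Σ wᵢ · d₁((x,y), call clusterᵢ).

(9, 5)

Manhattan distance separates: Σwᵢ(|x−xᵢ|+|y−yᵢ|) = Σwᵢ|x−xᵢ| + Σwᵢ|y−yᵢ|, so x and y are optimised independently as 1-D weighted medians.
Total weight W = 382; half = 191.
x-coordinate, sorted with cumulative weight:
  x=0 (Midtown, w=40) cum 40
  x=3 (Northgate, w=7) cum 47
  x=5 (Lakeside, w=7) cum 54
  x=8 (Westmoor, w=90) cum 144
  x=9 (Riverbend, w=50) cum 194  ← median
  x=10 (Eastvale, w=90) cum 284
  x=14 (Hillcrest, w=8) cum 292
  x=15 (Southcross, w=90) cum 382
⇒ x* = 9
y-coordinate, sorted with cumulative weight:
  y=1 (Eastvale, w=90) cum 90
  y=4 (Southcross, w=90) cum 180
  y=5 (Riverbend, w=50) cum 230  ← median
  y=6 (Lakeside, w=7) cum 237
  y=6 (Hillcrest, w=8) cum 245
  y=6 (Northgate, w=7) cum 252
  y=14 (Midtown, w=40) cum 292
  y=15 (Westmoor, w=90) cum 382
⇒ y* = 5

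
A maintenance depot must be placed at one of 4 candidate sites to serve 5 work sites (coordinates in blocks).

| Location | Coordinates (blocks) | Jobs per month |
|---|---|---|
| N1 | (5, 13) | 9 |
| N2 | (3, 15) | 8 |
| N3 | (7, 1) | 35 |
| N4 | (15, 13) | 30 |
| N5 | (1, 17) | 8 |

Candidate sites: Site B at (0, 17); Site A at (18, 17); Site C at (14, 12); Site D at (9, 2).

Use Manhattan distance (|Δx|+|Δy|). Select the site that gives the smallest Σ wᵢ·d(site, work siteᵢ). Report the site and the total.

Total weighted distance at each candidate:
  Site B (0, 17): total = 1504
  Site A (18, 17): total = 1580
  Site C (14, 12): total = 1036
  Site D (9, 2): total = 1086
Minimum is at Site C with total 1036 blocks.

Site C, total 1036 blocks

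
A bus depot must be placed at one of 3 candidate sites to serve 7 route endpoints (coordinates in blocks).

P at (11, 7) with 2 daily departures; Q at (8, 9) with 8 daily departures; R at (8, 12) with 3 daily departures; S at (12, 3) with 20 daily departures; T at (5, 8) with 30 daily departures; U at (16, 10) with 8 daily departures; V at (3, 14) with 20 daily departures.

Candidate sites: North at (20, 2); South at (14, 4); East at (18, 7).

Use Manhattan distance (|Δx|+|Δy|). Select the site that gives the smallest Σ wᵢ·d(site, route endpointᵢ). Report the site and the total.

South, total 1076 blocks

Total weighted distance at each candidate:
  North (20, 2): total = 1732
  South (14, 4): total = 1076
  East (18, 7): total = 1255
Minimum is at South with total 1076 blocks.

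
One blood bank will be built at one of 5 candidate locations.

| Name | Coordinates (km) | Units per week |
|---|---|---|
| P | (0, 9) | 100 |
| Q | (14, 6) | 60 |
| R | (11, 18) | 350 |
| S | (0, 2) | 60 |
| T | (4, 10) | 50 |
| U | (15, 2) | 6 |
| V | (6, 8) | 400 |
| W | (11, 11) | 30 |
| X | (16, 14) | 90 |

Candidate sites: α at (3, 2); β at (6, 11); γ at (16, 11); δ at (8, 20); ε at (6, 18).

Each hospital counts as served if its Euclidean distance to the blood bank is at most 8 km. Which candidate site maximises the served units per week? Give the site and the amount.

β, covering 580

Coverage radius r = 8 km; a point is covered iff (Δx)²+(Δy)² ≤ 8² = 64.
  α (3, 2): covers {P, S, V} → 560
  β (6, 11): covers {P, T, V, W} → 580
  γ (16, 11): covers {Q, W, X} → 180
  δ (8, 20): covers {R} → 350
  ε (6, 18): covers {R} → 350
Maximum coverage at β: 580 units per week.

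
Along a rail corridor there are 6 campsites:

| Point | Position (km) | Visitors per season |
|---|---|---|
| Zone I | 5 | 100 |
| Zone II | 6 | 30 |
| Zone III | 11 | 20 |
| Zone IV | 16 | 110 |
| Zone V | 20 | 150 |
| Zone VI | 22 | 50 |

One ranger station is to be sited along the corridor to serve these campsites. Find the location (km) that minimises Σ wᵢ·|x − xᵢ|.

x = 16

For a sum of weighted absolute distances on a line, the optimum is the weighted median (not the mean). Total weight W = 460; half-weight = 230.
Sort by position and accumulate weight:
  km 5 (Zone I, w=100) → cum 100
  km 6 (Zone II, w=30) → cum 130
  km 11 (Zone III, w=20) → cum 150
  km 16 (Zone IV, w=110) → cum 260  ≥ 230 → median here
  km 20 (Zone V, w=150) → cum 410
  km 22 (Zone VI, w=50) → cum 460
Optimal location: km 16.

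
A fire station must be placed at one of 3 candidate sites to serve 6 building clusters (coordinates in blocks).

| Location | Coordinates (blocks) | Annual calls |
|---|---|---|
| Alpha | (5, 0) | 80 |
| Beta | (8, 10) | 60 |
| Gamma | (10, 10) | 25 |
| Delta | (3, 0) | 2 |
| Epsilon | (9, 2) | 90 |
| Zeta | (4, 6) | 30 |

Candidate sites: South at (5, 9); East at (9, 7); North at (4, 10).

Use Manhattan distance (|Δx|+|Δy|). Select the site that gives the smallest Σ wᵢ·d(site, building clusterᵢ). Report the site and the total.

East, total 1876 blocks

Total weighted distance at each candidate:
  South (5, 9): total = 2242
  East (9, 7): total = 1876
  North (4, 10): total = 2582
Minimum is at East with total 1876 blocks.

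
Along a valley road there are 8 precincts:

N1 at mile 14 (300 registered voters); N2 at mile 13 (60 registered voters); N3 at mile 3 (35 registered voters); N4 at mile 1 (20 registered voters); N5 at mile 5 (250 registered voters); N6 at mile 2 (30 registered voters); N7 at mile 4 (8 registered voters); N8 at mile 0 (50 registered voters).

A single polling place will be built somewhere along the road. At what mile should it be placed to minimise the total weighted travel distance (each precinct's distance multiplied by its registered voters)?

For a sum of weighted absolute distances on a line, the optimum is the weighted median (not the mean). Total weight W = 753; half-weight = 376.5.
Sort by position and accumulate weight:
  mile 0 (N8, w=50) → cum 50
  mile 1 (N4, w=20) → cum 70
  mile 2 (N6, w=30) → cum 100
  mile 3 (N3, w=35) → cum 135
  mile 4 (N7, w=8) → cum 143
  mile 5 (N5, w=250) → cum 393  ≥ 376.5 → median here
  mile 13 (N2, w=60) → cum 453
  mile 14 (N1, w=300) → cum 753
Optimal location: mile 5.

x = 5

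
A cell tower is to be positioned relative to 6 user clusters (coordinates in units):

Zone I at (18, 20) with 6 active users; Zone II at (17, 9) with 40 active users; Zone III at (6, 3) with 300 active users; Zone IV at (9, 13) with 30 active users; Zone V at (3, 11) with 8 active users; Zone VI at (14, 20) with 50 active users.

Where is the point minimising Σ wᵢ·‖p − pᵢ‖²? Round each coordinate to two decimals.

The minimiser of Σwᵢ‖p−pᵢ‖² is the weighted centroid p* = (Σwᵢpᵢ)/(Σwᵢ).
Σwᵢ = 434.
Σwᵢxᵢ = 6·18 + 40·17 + 300·6 + 30·9 + 8·3 + 50·14 = 3582.
Σwᵢyᵢ = 6·20 + 40·9 + 300·3 + 30·13 + 8·11 + 50·20 = 2858.
x* = 3582/434 = 8.25, y* = 2858/434 = 6.59.

(8.25, 6.59)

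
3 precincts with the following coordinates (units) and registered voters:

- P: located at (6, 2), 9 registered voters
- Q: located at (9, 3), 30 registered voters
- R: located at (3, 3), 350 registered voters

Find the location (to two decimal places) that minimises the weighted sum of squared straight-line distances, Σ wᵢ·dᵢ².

(3.53, 2.98)

The minimiser of Σwᵢ‖p−pᵢ‖² is the weighted centroid p* = (Σwᵢpᵢ)/(Σwᵢ).
Σwᵢ = 389.
Σwᵢxᵢ = 9·6 + 30·9 + 350·3 = 1374.
Σwᵢyᵢ = 9·2 + 30·3 + 350·3 = 1158.
x* = 1374/389 = 3.53, y* = 1158/389 = 2.98.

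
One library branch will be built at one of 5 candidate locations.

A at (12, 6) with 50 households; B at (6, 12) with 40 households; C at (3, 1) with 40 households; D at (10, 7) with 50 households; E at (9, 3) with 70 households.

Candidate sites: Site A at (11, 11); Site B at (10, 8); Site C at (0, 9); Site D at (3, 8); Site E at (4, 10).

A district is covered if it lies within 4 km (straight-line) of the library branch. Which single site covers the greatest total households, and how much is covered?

Site B, covering 100

Coverage radius r = 4 km; a point is covered iff (Δx)²+(Δy)² ≤ 4² = 16.
  Site A (11, 11): covers {none} → 0
  Site B (10, 8): covers {A, D} → 100
  Site C (0, 9): covers {none} → 0
  Site D (3, 8): covers {none} → 0
  Site E (4, 10): covers {B} → 40
Maximum coverage at Site B: 100 households.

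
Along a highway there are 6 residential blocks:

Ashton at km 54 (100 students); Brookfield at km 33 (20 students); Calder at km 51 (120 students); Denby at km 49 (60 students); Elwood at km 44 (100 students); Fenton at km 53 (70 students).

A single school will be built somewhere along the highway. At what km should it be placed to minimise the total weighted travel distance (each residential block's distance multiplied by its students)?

For a sum of weighted absolute distances on a line, the optimum is the weighted median (not the mean). Total weight W = 470; half-weight = 235.
Sort by position and accumulate weight:
  km 33 (Brookfield, w=20) → cum 20
  km 44 (Elwood, w=100) → cum 120
  km 49 (Denby, w=60) → cum 180
  km 51 (Calder, w=120) → cum 300  ≥ 235 → median here
  km 53 (Fenton, w=70) → cum 370
  km 54 (Ashton, w=100) → cum 470
Optimal location: km 51.

x = 51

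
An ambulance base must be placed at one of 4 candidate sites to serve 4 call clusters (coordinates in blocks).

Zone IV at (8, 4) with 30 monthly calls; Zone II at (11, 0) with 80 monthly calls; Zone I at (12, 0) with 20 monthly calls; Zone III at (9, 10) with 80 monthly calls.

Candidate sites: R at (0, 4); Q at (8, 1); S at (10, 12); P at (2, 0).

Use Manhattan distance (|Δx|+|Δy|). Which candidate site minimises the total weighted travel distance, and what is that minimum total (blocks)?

Total weighted distance at each candidate:
  R (0, 4): total = 2960
  Q (8, 1): total = 1310
  S (10, 12): total = 1860
  P (2, 0): total = 2580
Minimum is at Q with total 1310 blocks.

Q, total 1310 blocks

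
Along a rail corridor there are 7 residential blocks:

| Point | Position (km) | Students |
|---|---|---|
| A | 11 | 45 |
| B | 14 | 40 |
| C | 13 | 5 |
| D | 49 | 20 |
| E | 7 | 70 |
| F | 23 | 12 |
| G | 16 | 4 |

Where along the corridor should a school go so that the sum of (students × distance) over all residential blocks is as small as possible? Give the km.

For a sum of weighted absolute distances on a line, the optimum is the weighted median (not the mean). Total weight W = 196; half-weight = 98.
Sort by position and accumulate weight:
  km 7 (E, w=70) → cum 70
  km 11 (A, w=45) → cum 115  ≥ 98 → median here
  km 13 (C, w=5) → cum 120
  km 14 (B, w=40) → cum 160
  km 16 (G, w=4) → cum 164
  km 23 (F, w=12) → cum 176
  km 49 (D, w=20) → cum 196
Optimal location: km 11.

x = 11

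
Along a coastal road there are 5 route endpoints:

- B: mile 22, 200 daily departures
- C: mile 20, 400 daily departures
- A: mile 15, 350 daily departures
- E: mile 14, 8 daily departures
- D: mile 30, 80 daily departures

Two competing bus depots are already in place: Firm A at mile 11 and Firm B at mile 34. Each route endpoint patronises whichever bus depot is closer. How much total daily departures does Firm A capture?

The indifferent point is the midpoint (11+34)/2 = 22.5; route endpoints left of it (closer to Firm A at 11) go to Firm A, those right go to Firm B.
  E at 14 (w=8) → Firm A
  A at 15 (w=350) → Firm A
  C at 20 (w=400) → Firm A
  B at 22 (w=200) → Firm A
  D at 30 (w=80) → Firm B
Firm A captures 958; Firm B captures 80.

958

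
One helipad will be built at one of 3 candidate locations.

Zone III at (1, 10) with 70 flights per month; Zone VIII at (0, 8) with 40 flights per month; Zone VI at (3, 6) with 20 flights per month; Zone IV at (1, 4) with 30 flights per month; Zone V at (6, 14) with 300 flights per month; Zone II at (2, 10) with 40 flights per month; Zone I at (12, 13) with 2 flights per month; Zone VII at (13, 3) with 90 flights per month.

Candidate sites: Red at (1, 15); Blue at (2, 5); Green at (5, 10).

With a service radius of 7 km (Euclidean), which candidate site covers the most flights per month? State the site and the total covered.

Green, covering 470

Coverage radius r = 7 km; a point is covered iff (Δx)²+(Δy)² ≤ 7² = 49.
  Red (1, 15): covers {Zone III, Zone V, Zone II} → 410
  Blue (2, 5): covers {Zone III, Zone VIII, Zone VI, Zone IV, Zone II} → 200
  Green (5, 10): covers {Zone III, Zone VIII, Zone VI, Zone V, Zone II} → 470
Maximum coverage at Green: 470 flights per month.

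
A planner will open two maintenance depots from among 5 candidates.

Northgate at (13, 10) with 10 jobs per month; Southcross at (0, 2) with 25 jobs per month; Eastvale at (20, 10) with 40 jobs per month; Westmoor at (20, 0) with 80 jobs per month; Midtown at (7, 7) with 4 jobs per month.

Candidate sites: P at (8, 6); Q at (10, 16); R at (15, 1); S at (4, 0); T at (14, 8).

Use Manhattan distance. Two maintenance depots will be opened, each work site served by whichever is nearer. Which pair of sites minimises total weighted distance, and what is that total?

Evaluate every pair (each demand assigned to the nearer of the two):
  {R, T}: total = 1262
  {R, S}: total = 1340
  {P, R}: total = 1438
  {Q, R}: total = 1578
  {S, T}: total = 1652
  {P, T}: total = 1778
  {Q, T}: total = 2002
  {P, S}: total = 2168
  {Q, S}: total = 2200
  {P, Q}: total = 2478
Best pair: {R, T} with total 1262.

{R, T}, total 1262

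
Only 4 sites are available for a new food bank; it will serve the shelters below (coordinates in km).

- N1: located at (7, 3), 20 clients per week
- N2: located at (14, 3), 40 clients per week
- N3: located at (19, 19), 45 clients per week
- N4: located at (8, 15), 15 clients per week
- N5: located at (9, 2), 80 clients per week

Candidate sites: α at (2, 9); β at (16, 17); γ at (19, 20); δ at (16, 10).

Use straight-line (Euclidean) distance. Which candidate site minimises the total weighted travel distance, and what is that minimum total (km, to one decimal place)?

δ, total 1938.1 km

Total weighted distance at each candidate:
  α (2, 9): total = 2499.6
  β (16, 17): total = 2508.7
  γ (19, 20): total = 2998.5
  δ (16, 10): total = 1938.1
Minimum is at δ with total 1938.1 km.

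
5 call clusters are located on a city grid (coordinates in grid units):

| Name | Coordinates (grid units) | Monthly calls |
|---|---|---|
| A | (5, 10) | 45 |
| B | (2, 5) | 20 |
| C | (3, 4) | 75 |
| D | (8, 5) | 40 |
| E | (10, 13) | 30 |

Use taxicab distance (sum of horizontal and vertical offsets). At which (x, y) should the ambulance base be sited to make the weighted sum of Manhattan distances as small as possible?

Manhattan distance separates: Σwᵢ(|x−xᵢ|+|y−yᵢ|) = Σwᵢ|x−xᵢ| + Σwᵢ|y−yᵢ|, so x and y are optimised independently as 1-D weighted medians.
Total weight W = 210; half = 105.
x-coordinate, sorted with cumulative weight:
  x=2 (B, w=20) cum 20
  x=3 (C, w=75) cum 95
  x=5 (A, w=45) cum 140  ← median
  x=8 (D, w=40) cum 180
  x=10 (E, w=30) cum 210
⇒ x* = 5
y-coordinate, sorted with cumulative weight:
  y=4 (C, w=75) cum 75
  y=5 (B, w=20) cum 95
  y=5 (D, w=40) cum 135  ← median
  y=10 (A, w=45) cum 180
  y=13 (E, w=30) cum 210
⇒ y* = 5

(5, 5)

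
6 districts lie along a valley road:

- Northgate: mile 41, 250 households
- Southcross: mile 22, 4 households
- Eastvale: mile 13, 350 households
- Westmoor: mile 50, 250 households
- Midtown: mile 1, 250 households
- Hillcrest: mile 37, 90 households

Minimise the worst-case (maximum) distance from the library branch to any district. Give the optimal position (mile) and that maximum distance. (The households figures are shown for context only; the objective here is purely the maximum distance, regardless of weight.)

The 1-center on a line is the midpoint of the two extreme points: leftmost at 1, rightmost at 50.
Optimal location = (1 + 50)/2 = 25.5; maximum distance = (50 − 1)/2 = 24.5.

location 25.5, max distance 24.5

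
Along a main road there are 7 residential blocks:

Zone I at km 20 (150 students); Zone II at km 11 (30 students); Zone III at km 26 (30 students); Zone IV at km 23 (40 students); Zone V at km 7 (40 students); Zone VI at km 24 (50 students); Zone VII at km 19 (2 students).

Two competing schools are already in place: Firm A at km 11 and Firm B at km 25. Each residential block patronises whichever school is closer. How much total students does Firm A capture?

The indifferent point is the midpoint (11+25)/2 = 18; residential blocks left of it (closer to Firm A at 11) go to Firm A, those right go to Firm B.
  Zone V at 7 (w=40) → Firm A
  Zone II at 11 (w=30) → Firm A
  Zone VII at 19 (w=2) → Firm B
  Zone I at 20 (w=150) → Firm B
  Zone IV at 23 (w=40) → Firm B
  Zone VI at 24 (w=50) → Firm B
  Zone III at 26 (w=30) → Firm B
Firm A captures 70; Firm B captures 272.

70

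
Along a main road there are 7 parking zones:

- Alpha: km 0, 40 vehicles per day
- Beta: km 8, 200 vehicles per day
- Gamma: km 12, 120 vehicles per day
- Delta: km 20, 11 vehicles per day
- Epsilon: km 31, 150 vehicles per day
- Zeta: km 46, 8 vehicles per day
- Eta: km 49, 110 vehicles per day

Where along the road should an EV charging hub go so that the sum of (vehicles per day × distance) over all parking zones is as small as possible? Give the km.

For a sum of weighted absolute distances on a line, the optimum is the weighted median (not the mean). Total weight W = 639; half-weight = 319.5.
Sort by position and accumulate weight:
  km 0 (Alpha, w=40) → cum 40
  km 8 (Beta, w=200) → cum 240
  km 12 (Gamma, w=120) → cum 360  ≥ 319.5 → median here
  km 20 (Delta, w=11) → cum 371
  km 31 (Epsilon, w=150) → cum 521
  km 46 (Zeta, w=8) → cum 529
  km 49 (Eta, w=110) → cum 639
Optimal location: km 12.

x = 12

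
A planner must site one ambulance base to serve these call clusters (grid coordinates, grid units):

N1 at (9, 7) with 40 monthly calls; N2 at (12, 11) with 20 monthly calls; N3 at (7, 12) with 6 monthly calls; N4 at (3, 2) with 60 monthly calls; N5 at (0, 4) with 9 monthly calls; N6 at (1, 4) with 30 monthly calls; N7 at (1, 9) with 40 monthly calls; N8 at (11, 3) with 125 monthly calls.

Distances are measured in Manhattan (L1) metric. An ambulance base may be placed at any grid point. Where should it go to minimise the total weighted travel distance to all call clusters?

Manhattan distance separates: Σwᵢ(|x−xᵢ|+|y−yᵢ|) = Σwᵢ|x−xᵢ| + Σwᵢ|y−yᵢ|, so x and y are optimised independently as 1-D weighted medians.
Total weight W = 330; half = 165.
x-coordinate, sorted with cumulative weight:
  x=0 (N5, w=9) cum 9
  x=1 (N6, w=30) cum 39
  x=1 (N7, w=40) cum 79
  x=3 (N4, w=60) cum 139
  x=7 (N3, w=6) cum 145
  x=9 (N1, w=40) cum 185  ← median
  x=11 (N8, w=125) cum 310
  x=12 (N2, w=20) cum 330
⇒ x* = 9
y-coordinate, sorted with cumulative weight:
  y=2 (N4, w=60) cum 60
  y=3 (N8, w=125) cum 185  ← median
  y=4 (N5, w=9) cum 194
  y=4 (N6, w=30) cum 224
  y=7 (N1, w=40) cum 264
  y=9 (N7, w=40) cum 304
  y=11 (N2, w=20) cum 324
  y=12 (N3, w=6) cum 330
⇒ y* = 3

(9, 3)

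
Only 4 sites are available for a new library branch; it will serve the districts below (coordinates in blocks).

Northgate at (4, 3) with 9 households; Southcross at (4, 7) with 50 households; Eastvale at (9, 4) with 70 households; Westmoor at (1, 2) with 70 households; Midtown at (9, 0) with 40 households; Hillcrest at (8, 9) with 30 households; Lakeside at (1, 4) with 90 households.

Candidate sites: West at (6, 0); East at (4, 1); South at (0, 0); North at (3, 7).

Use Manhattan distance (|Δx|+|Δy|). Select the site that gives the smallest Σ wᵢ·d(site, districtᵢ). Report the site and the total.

East, total 2298 blocks

Total weighted distance at each candidate:
  West (6, 0): total = 2735
  East (4, 1): total = 2298
  South (0, 0): total = 3053
  North (3, 7): total = 2395
Minimum is at East with total 2298 blocks.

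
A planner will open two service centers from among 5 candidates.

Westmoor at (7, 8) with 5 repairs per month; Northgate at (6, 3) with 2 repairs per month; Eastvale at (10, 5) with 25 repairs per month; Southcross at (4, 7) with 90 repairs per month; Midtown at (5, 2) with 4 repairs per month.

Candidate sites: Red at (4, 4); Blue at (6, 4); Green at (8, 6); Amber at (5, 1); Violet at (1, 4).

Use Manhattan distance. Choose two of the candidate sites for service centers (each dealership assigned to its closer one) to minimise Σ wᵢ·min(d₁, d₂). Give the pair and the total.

Evaluate every pair (each demand assigned to the nearer of the two):
  {Red, Green}: total = 378
  {Red, Blue}: total = 434
  {Red, Amber}: total = 490
  {Red, Violet}: total = 498
  {Green, Amber}: total = 550
  {Blue, Green}: total = 554
  {Green, Violet}: total = 574
  {Blue, Amber}: total = 606
  {Blue, Violet}: total = 614
  {Amber, Violet}: total = 820
Best pair: {Red, Green} with total 378.

{Red, Green}, total 378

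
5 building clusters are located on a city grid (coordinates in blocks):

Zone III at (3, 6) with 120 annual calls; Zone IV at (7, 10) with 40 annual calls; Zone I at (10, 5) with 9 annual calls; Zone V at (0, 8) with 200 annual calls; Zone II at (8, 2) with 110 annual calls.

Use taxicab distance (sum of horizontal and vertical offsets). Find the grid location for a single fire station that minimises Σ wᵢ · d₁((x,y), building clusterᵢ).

Manhattan distance separates: Σwᵢ(|x−xᵢ|+|y−yᵢ|) = Σwᵢ|x−xᵢ| + Σwᵢ|y−yᵢ|, so x and y are optimised independently as 1-D weighted medians.
Total weight W = 479; half = 239.5.
x-coordinate, sorted with cumulative weight:
  x=0 (Zone V, w=200) cum 200
  x=3 (Zone III, w=120) cum 320  ← median
  x=7 (Zone IV, w=40) cum 360
  x=8 (Zone II, w=110) cum 470
  x=10 (Zone I, w=9) cum 479
⇒ x* = 3
y-coordinate, sorted with cumulative weight:
  y=2 (Zone II, w=110) cum 110
  y=5 (Zone I, w=9) cum 119
  y=6 (Zone III, w=120) cum 239
  y=8 (Zone V, w=200) cum 439  ← median
  y=10 (Zone IV, w=40) cum 479
⇒ y* = 8

(3, 8)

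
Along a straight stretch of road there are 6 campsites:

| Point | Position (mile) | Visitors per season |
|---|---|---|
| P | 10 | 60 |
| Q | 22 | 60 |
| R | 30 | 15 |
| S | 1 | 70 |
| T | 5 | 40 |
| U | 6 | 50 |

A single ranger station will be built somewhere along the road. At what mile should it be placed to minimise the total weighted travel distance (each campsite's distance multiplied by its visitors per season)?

x = 6

For a sum of weighted absolute distances on a line, the optimum is the weighted median (not the mean). Total weight W = 295; half-weight = 147.5.
Sort by position and accumulate weight:
  mile 1 (S, w=70) → cum 70
  mile 5 (T, w=40) → cum 110
  mile 6 (U, w=50) → cum 160  ≥ 147.5 → median here
  mile 10 (P, w=60) → cum 220
  mile 22 (Q, w=60) → cum 280
  mile 30 (R, w=15) → cum 295
Optimal location: mile 6.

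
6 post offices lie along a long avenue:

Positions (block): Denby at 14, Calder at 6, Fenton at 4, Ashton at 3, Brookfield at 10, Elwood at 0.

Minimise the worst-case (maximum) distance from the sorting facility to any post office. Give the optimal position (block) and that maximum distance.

The 1-center on a line is the midpoint of the two extreme points: leftmost at 0, rightmost at 14.
Optimal location = (0 + 14)/2 = 7; maximum distance = (14 − 0)/2 = 7.

location 7, max distance 7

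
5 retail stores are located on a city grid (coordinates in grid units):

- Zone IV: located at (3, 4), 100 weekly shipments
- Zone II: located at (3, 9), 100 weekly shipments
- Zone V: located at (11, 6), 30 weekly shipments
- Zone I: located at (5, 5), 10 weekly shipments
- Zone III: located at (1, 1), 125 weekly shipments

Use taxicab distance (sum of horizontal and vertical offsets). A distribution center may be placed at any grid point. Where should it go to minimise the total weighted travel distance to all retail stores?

Manhattan distance separates: Σwᵢ(|x−xᵢ|+|y−yᵢ|) = Σwᵢ|x−xᵢ| + Σwᵢ|y−yᵢ|, so x and y are optimised independently as 1-D weighted medians.
Total weight W = 365; half = 182.5.
x-coordinate, sorted with cumulative weight:
  x=1 (Zone III, w=125) cum 125
  x=3 (Zone IV, w=100) cum 225  ← median
  x=3 (Zone II, w=100) cum 325
  x=5 (Zone I, w=10) cum 335
  x=11 (Zone V, w=30) cum 365
⇒ x* = 3
y-coordinate, sorted with cumulative weight:
  y=1 (Zone III, w=125) cum 125
  y=4 (Zone IV, w=100) cum 225  ← median
  y=5 (Zone I, w=10) cum 235
  y=6 (Zone V, w=30) cum 265
  y=9 (Zone II, w=100) cum 365
⇒ y* = 4

(3, 4)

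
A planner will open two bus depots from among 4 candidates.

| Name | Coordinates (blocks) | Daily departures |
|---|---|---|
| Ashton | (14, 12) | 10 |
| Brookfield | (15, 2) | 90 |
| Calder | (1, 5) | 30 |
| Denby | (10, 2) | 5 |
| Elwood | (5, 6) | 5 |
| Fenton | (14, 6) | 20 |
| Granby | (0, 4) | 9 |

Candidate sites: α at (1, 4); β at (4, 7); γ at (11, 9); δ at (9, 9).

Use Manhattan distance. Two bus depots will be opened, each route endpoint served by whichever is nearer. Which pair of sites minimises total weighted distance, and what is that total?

Evaluate every pair (each demand assigned to the nearer of the two):
  {α, γ}: total = 1279
  {β, γ}: total = 1433
  {α, δ}: total = 1519
  {β, δ}: total = 1673
  {γ, δ}: total = 1731
  {α, β}: total = 1914
Best pair: {α, γ} with total 1279.

{α, γ}, total 1279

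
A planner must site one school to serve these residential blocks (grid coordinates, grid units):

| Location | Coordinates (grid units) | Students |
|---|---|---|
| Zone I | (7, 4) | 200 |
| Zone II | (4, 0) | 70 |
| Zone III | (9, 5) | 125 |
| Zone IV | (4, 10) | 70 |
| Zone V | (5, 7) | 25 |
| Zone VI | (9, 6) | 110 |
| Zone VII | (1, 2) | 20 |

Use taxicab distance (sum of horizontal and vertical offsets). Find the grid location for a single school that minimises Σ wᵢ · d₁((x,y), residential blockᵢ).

(7, 5)

Manhattan distance separates: Σwᵢ(|x−xᵢ|+|y−yᵢ|) = Σwᵢ|x−xᵢ| + Σwᵢ|y−yᵢ|, so x and y are optimised independently as 1-D weighted medians.
Total weight W = 620; half = 310.
x-coordinate, sorted with cumulative weight:
  x=1 (Zone VII, w=20) cum 20
  x=4 (Zone II, w=70) cum 90
  x=4 (Zone IV, w=70) cum 160
  x=5 (Zone V, w=25) cum 185
  x=7 (Zone I, w=200) cum 385  ← median
  x=9 (Zone III, w=125) cum 510
  x=9 (Zone VI, w=110) cum 620
⇒ x* = 7
y-coordinate, sorted with cumulative weight:
  y=0 (Zone II, w=70) cum 70
  y=2 (Zone VII, w=20) cum 90
  y=4 (Zone I, w=200) cum 290
  y=5 (Zone III, w=125) cum 415  ← median
  y=6 (Zone VI, w=110) cum 525
  y=7 (Zone V, w=25) cum 550
  y=10 (Zone IV, w=70) cum 620
⇒ y* = 5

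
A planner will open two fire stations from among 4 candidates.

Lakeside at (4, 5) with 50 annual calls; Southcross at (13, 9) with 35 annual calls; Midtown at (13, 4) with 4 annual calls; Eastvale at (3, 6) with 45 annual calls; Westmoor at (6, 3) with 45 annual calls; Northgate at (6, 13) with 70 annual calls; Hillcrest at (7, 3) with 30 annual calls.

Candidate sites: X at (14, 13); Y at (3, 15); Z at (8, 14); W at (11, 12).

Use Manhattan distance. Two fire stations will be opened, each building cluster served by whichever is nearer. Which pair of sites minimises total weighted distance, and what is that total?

Evaluate every pair (each demand assigned to the nearer of the two):
  {Y, Z}: total = 2520
  {Y, W}: total = 2540
  {X, Z}: total = 2605
  {Z, W}: total = 2605
  {X, Y}: total = 2675
  {X, W}: total = 2985
Best pair: {Y, Z} with total 2520.

{Y, Z}, total 2520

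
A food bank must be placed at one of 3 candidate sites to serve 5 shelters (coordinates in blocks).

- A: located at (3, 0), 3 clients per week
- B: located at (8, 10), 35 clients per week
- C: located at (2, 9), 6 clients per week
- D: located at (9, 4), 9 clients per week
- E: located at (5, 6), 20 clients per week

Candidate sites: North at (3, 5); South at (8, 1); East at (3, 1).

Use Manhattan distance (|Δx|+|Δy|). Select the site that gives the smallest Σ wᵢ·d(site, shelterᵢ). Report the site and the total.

North, total 518 blocks

Total weighted distance at each candidate:
  North (3, 5): total = 518
  South (8, 1): total = 613
  East (3, 1): total = 768
Minimum is at North with total 518 blocks.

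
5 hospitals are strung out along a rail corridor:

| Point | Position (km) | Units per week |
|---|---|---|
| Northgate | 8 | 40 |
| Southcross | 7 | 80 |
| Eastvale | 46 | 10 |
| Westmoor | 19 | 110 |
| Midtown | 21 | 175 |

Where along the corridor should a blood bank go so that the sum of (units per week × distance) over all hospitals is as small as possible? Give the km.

For a sum of weighted absolute distances on a line, the optimum is the weighted median (not the mean). Total weight W = 415; half-weight = 207.5.
Sort by position and accumulate weight:
  km 7 (Southcross, w=80) → cum 80
  km 8 (Northgate, w=40) → cum 120
  km 19 (Westmoor, w=110) → cum 230  ≥ 207.5 → median here
  km 21 (Midtown, w=175) → cum 405
  km 46 (Eastvale, w=10) → cum 415
Optimal location: km 19.

x = 19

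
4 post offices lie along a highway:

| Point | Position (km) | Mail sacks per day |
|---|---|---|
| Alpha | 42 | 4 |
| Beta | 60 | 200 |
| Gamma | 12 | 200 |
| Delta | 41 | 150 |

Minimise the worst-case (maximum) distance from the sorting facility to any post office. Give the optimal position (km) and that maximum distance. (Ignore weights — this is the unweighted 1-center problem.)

The 1-center on a line is the midpoint of the two extreme points: leftmost at 12, rightmost at 60.
Optimal location = (12 + 60)/2 = 36; maximum distance = (60 − 12)/2 = 24.

location 36, max distance 24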